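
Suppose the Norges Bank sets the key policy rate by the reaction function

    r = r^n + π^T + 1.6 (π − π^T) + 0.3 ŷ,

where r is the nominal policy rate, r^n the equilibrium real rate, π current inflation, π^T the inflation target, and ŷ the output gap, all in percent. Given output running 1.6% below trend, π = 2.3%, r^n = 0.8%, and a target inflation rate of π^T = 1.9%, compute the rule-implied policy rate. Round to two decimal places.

2.86%

Output 1.6% below potential → ŷ = -1.6.
r = 0.8 + 1.9 + 1.6 × (2.3 − 1.9) + 0.3 × (-1.6)
   = 0.8 + 1.9 + 0.64 − 0.48 = 2.86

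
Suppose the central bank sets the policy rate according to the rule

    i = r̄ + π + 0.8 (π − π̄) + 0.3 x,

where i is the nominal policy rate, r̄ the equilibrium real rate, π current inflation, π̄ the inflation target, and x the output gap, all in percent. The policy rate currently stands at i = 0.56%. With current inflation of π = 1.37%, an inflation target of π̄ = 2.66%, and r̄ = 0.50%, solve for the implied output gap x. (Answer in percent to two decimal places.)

0.3 x = 0.56 − 0.50 − 1.37 − 0.8 × (1.37 − 2.66) = -0.278
x = -0.278 / 0.3 = -0.93

-0.93%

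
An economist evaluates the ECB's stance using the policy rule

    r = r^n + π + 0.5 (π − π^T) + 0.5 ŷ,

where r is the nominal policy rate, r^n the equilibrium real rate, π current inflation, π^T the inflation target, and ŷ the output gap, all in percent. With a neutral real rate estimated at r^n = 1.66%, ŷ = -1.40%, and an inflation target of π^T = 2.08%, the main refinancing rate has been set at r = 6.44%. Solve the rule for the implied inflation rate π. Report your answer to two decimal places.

Collecting π: r = r^n + (1 + 0.5) π − 0.5 π^T + 0.5 ŷ
1.5 π = 6.44 − 1.66 + 0.5 × 2.08 − 0.5 × (-1.40) = 6.52
π = 6.52 / 1.5 = 4.35

4.35%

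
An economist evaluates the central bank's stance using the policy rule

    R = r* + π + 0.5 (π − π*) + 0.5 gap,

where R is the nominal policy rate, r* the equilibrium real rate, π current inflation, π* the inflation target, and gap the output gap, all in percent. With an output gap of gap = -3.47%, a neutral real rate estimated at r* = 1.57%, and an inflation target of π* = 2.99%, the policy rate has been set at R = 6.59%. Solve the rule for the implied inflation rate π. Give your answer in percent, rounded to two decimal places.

Collecting π: R = r* + (1 + 0.5) π − 0.5 π* + 0.5 gap
1.5 π = 6.59 − 1.57 + 0.5 × 2.99 − 0.5 × (-3.47) = 8.25
π = 8.25 / 1.5 = 5.50

5.50%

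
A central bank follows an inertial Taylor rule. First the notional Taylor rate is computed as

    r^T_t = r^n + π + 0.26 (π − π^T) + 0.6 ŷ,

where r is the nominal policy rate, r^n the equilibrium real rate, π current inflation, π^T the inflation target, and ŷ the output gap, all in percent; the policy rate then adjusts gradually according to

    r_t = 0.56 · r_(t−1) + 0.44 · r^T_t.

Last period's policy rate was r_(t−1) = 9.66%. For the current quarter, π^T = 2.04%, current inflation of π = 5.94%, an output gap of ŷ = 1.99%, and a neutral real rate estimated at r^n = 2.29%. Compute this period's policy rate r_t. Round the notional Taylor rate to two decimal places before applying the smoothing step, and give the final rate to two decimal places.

r^T_t = 2.29 + 5.94 + 0.26 × (5.94 − 2.04) + 0.6 × 1.99
   = 2.29 + 5.94 + 1.014 + 1.194 = 10.44
r_t = 0.56 × 9.66 + 0.44 × 10.44 = 5.4096 + 4.5936 = 10.00

10.00%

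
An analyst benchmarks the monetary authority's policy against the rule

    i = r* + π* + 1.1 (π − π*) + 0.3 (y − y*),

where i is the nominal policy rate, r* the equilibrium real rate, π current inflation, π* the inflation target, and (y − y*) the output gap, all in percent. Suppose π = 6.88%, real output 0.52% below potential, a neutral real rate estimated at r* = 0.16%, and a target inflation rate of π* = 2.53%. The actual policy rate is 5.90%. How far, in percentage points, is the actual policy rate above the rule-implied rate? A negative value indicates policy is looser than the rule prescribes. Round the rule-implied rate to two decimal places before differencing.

-1.42 pp

Output 0.52% below potential → (y − y*) = -0.52.
i = 0.16 + 2.53 + 1.1 × (6.88 − 2.53) + 0.3 × (-0.52)
   = 0.16 + 2.53 + 4.785 − 0.156 = 7.32
Deviation = 5.90 − 7.32 = -1.42 pp.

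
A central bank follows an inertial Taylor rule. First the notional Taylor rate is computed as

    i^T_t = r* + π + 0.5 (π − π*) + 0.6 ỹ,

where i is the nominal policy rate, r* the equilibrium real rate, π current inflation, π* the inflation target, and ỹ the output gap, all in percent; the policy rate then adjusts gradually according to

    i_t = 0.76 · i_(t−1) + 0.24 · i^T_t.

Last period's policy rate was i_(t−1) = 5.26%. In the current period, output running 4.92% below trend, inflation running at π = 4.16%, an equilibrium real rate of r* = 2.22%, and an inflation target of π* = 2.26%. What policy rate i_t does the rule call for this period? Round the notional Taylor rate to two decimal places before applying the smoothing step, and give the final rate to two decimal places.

Output 4.92% below potential → ỹ = -4.92.
i^T_t = 2.22 + 4.16 + 0.5 × (4.16 − 2.26) + 0.6 × (-4.92)
   = 2.22 + 4.16 + 0.95 − 2.952 = 4.38
i_t = 0.76 × 5.26 + 0.24 × 4.38 = 3.9976 + 1.0512 = 5.05

5.05%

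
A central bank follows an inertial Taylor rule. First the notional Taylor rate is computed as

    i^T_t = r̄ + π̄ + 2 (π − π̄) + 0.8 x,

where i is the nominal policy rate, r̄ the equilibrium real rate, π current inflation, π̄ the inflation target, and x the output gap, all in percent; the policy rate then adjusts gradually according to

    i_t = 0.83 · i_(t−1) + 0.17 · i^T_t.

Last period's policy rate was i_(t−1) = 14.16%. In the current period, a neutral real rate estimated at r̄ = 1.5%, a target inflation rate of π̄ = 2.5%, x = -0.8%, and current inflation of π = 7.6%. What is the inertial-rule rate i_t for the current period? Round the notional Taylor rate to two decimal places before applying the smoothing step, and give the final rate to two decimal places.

i^T_t = 1.5 + 2.5 + 2 × (7.6 − 2.5) + 0.8 × (-0.8)
   = 1.5 + 2.5 + 10.2 − 0.64 = 13.56
i_t = 0.83 × 14.16 + 0.17 × 13.56 = 11.7528 + 2.3052 = 14.06

14.06%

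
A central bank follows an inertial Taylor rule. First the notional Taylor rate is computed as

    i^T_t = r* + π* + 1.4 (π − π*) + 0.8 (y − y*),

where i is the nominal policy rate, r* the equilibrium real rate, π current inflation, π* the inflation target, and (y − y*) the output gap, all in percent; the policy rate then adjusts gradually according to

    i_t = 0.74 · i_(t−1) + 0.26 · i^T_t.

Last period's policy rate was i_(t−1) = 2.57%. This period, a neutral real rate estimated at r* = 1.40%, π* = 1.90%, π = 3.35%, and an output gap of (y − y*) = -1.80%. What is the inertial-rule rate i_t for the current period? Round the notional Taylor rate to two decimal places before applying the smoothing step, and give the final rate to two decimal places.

i^T_t = 1.40 + 1.90 + 1.4 × (3.35 − 1.90) + 0.8 × (-1.80)
   = 1.40 + 1.9 + 2.03 − 1.44 = 3.89
i_t = 0.74 × 2.57 + 0.26 × 3.89 = 1.9018 + 1.0114 = 2.91

2.91%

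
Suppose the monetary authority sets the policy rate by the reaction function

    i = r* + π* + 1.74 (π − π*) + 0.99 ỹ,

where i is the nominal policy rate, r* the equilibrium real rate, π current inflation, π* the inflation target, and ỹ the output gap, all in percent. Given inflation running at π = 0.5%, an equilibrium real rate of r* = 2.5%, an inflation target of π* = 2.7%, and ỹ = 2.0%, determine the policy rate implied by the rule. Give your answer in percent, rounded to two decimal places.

3.35%

i = 2.5 + 2.7 + 1.74 × (0.5 − 2.7) + 0.99 × 2.0
   = 2.5 + 2.7 − 3.828 + 1.98 = 3.35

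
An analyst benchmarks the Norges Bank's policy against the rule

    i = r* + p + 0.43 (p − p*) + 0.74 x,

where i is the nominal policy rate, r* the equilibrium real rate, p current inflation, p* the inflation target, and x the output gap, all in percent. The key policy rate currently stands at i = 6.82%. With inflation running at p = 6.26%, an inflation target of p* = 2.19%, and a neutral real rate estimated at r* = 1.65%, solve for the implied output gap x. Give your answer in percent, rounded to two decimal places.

-3.84%

0.74 x = 6.82 − 1.65 − 6.26 − 0.43 × (6.26 − 2.19) = -2.8401
x = -2.8401 / 0.74 = -3.84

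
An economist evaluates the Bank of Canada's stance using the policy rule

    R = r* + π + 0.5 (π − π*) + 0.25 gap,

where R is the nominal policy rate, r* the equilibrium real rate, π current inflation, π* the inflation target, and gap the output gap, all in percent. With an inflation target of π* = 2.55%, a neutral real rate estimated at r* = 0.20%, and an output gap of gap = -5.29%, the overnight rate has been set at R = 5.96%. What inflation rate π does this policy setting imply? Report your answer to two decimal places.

5.57%

Collecting π: R = r* + (1 + 0.5) π − 0.5 π* + 0.25 gap
1.5 π = 5.96 − 0.20 + 0.5 × 2.55 − 0.25 × (-5.29) = 8.3575
π = 8.3575 / 1.5 = 5.57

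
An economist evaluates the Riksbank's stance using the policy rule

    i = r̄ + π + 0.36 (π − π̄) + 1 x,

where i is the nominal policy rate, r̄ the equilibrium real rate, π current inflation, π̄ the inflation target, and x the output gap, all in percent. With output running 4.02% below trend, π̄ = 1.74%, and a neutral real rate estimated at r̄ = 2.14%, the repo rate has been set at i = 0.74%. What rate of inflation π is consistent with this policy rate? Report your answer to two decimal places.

Output 4.02% below potential → x = -4.02.
Collecting π: i = r̄ + (1 + 0.36) π − 0.36 π̄ + 1 x
1.36 π = 0.74 − 2.14 + 0.36 × 1.74 − 1 × (-4.02) = 3.2464
π = 3.2464 / 1.36 = 2.39

2.39%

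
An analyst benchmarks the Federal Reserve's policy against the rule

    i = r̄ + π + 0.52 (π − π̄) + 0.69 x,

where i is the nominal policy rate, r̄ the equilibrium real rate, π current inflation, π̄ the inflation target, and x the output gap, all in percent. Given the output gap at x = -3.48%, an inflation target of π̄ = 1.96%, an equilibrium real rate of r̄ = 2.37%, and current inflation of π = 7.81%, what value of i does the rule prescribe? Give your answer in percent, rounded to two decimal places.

i = 2.37 + 7.81 + 0.52 × (7.81 − 1.96) + 0.69 × (-3.48)
   = 2.37 + 7.81 + 3.042 − 2.4012 = 10.82

10.82%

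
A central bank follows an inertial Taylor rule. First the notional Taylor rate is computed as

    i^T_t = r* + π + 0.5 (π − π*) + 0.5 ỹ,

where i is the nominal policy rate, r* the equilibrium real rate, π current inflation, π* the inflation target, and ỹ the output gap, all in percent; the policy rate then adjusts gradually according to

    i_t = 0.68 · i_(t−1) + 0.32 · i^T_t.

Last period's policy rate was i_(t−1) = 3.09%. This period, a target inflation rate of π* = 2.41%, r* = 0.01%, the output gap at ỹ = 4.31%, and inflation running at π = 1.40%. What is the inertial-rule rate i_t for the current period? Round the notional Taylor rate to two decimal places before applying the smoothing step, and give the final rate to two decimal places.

3.08%

i^T_t = 0.01 + 1.40 + 0.5 × (1.40 − 2.41) + 0.5 × 4.31
   = 0.01 + 1.4 − 0.505 + 2.155 = 3.06
i_t = 0.68 × 3.09 + 0.32 × 3.06 = 2.1012 + 0.9792 = 3.08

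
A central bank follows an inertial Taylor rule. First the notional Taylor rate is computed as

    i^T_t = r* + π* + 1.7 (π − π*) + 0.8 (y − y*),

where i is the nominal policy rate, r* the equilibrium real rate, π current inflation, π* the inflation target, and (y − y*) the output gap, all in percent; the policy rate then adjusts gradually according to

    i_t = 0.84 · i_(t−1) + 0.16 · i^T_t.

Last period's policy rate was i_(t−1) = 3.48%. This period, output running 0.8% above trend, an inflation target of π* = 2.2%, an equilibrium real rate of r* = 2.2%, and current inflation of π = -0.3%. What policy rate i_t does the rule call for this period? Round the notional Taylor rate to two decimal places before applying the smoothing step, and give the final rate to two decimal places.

3.05%

Output 0.8% above potential → (y − y*) = 0.8.
i^T_t = 2.2 + 2.2 + 1.7 × (-0.3 − 2.2) + 0.8 × 0.8
   = 2.2 + 2.2 − 4.25 + 0.64 = 0.79
i_t = 0.84 × 3.48 + 0.16 × 0.79 = 2.9232 + 0.1264 = 3.05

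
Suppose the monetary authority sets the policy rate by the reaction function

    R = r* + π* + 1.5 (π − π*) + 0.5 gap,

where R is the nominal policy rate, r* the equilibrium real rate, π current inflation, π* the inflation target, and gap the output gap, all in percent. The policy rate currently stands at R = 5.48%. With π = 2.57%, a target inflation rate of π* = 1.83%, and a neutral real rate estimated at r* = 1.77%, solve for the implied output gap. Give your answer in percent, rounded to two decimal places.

1.54%

0.5 gap = 5.48 − 1.77 − 1.83 − 1.5 × (2.57 − 1.83) = 0.77
gap = 0.77 / 0.5 = 1.54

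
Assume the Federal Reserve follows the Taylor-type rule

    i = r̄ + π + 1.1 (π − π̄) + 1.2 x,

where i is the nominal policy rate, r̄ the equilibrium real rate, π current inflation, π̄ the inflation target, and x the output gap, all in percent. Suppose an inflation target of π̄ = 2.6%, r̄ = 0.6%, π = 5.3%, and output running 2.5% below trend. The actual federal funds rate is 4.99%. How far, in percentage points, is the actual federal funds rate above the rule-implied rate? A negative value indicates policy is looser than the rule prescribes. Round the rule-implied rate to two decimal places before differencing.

-0.88 pp

Output 2.5% below potential → x = -2.5.
i = 0.6 + 5.3 + 1.1 × (5.3 − 2.6) + 1.2 × (-2.5)
   = 0.6 + 5.3 + 2.97 − 3 = 5.87
Deviation = 4.99 − 5.87 = -0.88 pp.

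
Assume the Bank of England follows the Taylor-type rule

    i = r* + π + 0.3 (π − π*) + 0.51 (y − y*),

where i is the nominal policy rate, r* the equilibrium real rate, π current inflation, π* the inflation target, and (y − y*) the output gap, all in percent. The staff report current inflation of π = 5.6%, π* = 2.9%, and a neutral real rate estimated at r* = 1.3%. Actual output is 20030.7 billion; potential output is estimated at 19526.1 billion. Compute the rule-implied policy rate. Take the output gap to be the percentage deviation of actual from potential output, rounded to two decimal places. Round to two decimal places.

Output gap = 100 × (20030.7 − 19526.1) / 19526.1 = 2.58%.
i = 1.30 + 5.60 + 0.3 × (5.60 − 2.90) + 0.51 × 2.58
   = 1.30 + 5.6 + 0.81 + 1.3158 = 9.03

9.03%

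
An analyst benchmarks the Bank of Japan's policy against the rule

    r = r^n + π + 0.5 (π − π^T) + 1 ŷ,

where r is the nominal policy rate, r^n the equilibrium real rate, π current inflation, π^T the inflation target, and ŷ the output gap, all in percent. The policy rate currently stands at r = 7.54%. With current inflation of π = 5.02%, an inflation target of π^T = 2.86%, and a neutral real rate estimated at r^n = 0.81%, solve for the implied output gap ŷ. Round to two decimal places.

1 ŷ = 7.54 − 0.81 − 5.02 − 0.5 × (5.02 − 2.86) = 0.63
ŷ = 0.63 / 1 = 0.63

0.63%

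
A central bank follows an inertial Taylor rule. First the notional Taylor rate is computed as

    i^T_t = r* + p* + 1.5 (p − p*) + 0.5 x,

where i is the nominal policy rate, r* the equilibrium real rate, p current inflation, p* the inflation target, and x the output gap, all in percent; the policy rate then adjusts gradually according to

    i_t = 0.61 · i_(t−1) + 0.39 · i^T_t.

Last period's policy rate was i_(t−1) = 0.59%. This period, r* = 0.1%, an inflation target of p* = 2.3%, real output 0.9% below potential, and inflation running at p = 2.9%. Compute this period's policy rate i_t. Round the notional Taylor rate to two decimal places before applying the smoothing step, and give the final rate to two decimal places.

1.47%

Output 0.9% below potential → x = -0.9.
i^T_t = 0.1 + 2.3 + 1.5 × (2.9 − 2.3) + 0.5 × (-0.9)
   = 0.1 + 2.3 + 0.9 − 0.45 = 2.85
i_t = 0.61 × 0.59 + 0.39 × 2.85 = 0.3599 + 1.1115 = 1.47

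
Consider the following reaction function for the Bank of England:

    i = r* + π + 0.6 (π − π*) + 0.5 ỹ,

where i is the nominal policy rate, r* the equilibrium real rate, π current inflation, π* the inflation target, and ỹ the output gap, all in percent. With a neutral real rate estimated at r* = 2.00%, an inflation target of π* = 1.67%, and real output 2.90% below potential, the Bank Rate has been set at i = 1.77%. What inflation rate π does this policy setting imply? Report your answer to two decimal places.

Output 2.90% below potential → ỹ = -2.90.
Collecting π: i = r* + (1 + 0.6) π − 0.6 π* + 0.5 ỹ
1.6 π = 1.77 − 2.00 + 0.6 × 1.67 − 0.5 × (-2.90) = 2.222
π = 2.222 / 1.6 = 1.39

1.39%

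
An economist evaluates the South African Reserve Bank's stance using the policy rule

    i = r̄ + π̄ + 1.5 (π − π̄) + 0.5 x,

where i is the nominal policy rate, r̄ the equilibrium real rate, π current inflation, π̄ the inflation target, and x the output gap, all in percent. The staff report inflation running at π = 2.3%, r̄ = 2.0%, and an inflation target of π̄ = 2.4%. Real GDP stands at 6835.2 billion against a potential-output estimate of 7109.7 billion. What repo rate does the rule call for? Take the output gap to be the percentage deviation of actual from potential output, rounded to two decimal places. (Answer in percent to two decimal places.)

Output gap = 100 × (6835.2 − 7109.7) / 7109.7 = -3.86%.
i = 2.00 + 2.40 + 1.5 × (2.30 − 2.40) + 0.5 × (-3.86)
   = 2.00 + 2.4 − 0.15 − 1.93 = 2.32

2.32%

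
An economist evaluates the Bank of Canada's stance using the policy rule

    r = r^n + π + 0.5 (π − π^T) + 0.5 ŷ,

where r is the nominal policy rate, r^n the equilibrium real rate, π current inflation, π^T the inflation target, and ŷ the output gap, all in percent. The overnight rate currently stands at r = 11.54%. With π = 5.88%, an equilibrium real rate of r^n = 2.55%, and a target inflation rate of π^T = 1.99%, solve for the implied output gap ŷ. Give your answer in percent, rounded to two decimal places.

2.33%

0.5 ŷ = 11.54 − 2.55 − 5.88 − 0.5 × (5.88 − 1.99) = 1.165
ŷ = 1.165 / 0.5 = 2.33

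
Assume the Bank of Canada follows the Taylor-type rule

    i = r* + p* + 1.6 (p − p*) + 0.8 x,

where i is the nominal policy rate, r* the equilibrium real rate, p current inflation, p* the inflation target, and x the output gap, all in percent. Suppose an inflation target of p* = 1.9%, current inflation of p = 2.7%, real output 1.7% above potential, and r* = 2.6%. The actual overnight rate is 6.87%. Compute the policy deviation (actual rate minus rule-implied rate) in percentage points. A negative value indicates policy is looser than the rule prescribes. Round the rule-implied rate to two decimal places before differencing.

-0.27 pp

Output 1.7% above potential → x = 1.7.
i = 2.6 + 1.9 + 1.6 × (2.7 − 1.9) + 0.8 × 1.7
   = 2.6 + 1.9 + 1.28 + 1.36 = 7.14
Deviation = 6.87 − 7.14 = -0.27 pp.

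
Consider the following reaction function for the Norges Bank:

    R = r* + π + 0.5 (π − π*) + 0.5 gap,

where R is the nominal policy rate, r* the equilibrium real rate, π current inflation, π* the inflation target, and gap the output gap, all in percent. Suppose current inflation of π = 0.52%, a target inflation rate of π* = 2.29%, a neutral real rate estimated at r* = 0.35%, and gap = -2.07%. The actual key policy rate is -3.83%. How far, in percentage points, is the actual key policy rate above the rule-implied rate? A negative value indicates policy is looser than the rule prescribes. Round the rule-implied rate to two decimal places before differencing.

-2.78 pp

R = 0.35 + 0.52 + 0.5 × (0.52 − 2.29) + 0.5 × (-2.07)
   = 0.35 + 0.52 − 0.885 − 1.035 = -1.05
Deviation = -3.83 − (-1.05) = -2.78 pp.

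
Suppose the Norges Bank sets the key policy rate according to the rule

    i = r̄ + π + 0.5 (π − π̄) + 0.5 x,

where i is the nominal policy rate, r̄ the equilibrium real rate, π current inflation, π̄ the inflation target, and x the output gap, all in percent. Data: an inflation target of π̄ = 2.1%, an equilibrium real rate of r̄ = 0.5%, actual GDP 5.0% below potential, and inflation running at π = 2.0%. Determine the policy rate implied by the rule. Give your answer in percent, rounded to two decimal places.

-0.05%

Output 5.0% below potential → x = -5.0.
i = 0.5 + 2.0 + 0.5 × (2.0 − 2.1) + 0.5 × (-5.0)
   = 0.5 + 2 − 0.05 − 2.5 = -0.05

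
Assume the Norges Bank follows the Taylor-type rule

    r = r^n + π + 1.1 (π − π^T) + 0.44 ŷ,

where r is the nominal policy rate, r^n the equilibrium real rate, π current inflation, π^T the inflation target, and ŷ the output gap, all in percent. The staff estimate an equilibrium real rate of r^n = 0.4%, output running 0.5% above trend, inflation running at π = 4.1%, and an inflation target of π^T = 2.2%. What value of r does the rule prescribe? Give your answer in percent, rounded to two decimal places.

Output 0.5% above potential → ŷ = 0.5.
r = 0.4 + 4.1 + 1.1 × (4.1 − 2.2) + 0.44 × 0.5
   = 0.4 + 4.1 + 2.09 + 0.22 = 6.81

6.81%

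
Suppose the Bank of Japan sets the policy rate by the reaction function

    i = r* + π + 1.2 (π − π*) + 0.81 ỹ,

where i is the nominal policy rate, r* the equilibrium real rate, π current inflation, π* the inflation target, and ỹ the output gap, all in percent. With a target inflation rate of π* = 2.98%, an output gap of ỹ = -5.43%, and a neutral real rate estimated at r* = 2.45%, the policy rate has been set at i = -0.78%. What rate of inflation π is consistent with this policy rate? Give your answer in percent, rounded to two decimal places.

2.16%

Collecting π: i = r* + (1 + 1.2) π − 1.2 π* + 0.81 ỹ
2.2 π = -0.78 − 2.45 + 1.2 × 2.98 − 0.81 × (-5.43) = 4.7443
π = 4.7443 / 2.2 = 2.16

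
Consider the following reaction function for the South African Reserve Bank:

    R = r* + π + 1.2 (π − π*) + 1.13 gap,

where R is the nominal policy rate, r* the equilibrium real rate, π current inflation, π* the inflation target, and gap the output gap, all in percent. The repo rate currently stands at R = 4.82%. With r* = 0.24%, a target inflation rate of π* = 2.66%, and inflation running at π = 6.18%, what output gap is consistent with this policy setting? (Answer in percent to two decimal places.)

-5.15%

1.13 gap = 4.82 − 0.24 − 6.18 − 1.2 × (6.18 − 2.66) = -5.824
gap = -5.824 / 1.13 = -5.15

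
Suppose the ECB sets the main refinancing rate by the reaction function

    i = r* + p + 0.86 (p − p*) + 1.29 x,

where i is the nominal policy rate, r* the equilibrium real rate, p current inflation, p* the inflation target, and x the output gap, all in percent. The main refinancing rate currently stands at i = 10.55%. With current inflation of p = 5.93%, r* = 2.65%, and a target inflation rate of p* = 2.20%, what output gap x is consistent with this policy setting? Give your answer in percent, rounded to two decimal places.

1.29 x = 10.55 − 2.65 − 5.93 − 0.86 × (5.93 − 2.20) = -1.2378
x = -1.2378 / 1.29 = -0.96

-0.96%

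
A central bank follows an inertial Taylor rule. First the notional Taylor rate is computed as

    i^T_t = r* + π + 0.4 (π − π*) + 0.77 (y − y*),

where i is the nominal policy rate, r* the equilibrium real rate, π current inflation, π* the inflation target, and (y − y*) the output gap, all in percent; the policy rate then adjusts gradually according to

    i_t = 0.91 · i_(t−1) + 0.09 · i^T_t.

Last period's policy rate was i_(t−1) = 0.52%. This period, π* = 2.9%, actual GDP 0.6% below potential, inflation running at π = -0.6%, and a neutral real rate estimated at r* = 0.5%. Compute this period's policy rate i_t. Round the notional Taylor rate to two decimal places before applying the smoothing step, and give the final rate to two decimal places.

0.30%

Output 0.6% below potential → (y − y*) = -0.6.
i^T_t = 0.5 + (-0.6) + 0.4 × (-0.6 − 2.9) + 0.77 × (-0.6)
   = 0.5 − 0.6 − 1.4 − 0.462 = -1.96
i_t = 0.91 × 0.52 + 0.09 × (-1.96) = 0.4732 − 0.1764 = 0.30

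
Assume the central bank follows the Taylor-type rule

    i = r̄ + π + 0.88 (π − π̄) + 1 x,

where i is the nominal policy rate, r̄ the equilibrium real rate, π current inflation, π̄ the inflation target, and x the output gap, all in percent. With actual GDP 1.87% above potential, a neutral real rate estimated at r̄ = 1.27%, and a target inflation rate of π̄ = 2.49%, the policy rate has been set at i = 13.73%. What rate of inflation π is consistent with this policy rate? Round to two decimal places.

6.80%

Output 1.87% above potential → x = 1.87.
Collecting π: i = r̄ + (1 + 0.88) π − 0.88 π̄ + 1 x
1.88 π = 13.73 − 1.27 + 0.88 × 2.49 − 1 × 1.87 = 12.7812
π = 12.7812 / 1.88 = 6.80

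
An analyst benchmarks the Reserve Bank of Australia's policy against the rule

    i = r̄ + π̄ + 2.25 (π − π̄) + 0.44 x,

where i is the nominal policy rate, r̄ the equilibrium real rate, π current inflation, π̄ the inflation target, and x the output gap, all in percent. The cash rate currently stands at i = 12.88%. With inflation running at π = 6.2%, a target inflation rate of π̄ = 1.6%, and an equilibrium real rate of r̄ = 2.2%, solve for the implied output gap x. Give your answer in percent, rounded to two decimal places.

-2.89%

0.44 x = 12.88 − 2.2 − 1.6 − 2.25 × (6.2 − 1.6) = -1.27
x = -1.27 / 0.44 = -2.89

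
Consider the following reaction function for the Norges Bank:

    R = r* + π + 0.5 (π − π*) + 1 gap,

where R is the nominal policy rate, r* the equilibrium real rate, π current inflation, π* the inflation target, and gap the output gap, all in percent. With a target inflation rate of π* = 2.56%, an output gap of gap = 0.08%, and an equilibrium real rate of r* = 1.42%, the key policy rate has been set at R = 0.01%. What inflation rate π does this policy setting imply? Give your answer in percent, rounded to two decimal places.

-0.14%

Collecting π: R = r* + (1 + 0.5) π − 0.5 π* + 1 gap
1.5 π = 0.01 − 1.42 + 0.5 × 2.56 − 1 × 0.08 = -0.21
π = -0.21 / 1.5 = -0.14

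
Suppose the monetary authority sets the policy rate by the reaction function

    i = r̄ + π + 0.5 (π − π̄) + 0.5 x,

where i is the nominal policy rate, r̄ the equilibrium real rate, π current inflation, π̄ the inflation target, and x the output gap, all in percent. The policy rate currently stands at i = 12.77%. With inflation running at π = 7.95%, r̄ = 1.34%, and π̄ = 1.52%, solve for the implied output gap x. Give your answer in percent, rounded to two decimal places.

0.5 x = 12.77 − 1.34 − 7.95 − 0.5 × (7.95 − 1.52) = 0.265
x = 0.265 / 0.5 = 0.53

0.53%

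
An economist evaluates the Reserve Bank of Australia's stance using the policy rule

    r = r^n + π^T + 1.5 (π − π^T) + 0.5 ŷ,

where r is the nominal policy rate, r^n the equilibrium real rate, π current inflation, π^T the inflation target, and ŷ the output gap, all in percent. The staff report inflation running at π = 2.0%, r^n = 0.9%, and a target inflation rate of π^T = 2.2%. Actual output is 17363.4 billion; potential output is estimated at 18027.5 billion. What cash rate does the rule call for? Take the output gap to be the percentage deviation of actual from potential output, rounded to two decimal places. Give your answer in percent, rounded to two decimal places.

Output gap = 100 × (17363.4 − 18027.5) / 18027.5 = -3.68%.
r = 0.90 + 2.20 + 1.5 × (2.00 − 2.20) + 0.5 × (-3.68)
   = 0.90 + 2.2 − 0.3 − 1.84 = 0.96

0.96%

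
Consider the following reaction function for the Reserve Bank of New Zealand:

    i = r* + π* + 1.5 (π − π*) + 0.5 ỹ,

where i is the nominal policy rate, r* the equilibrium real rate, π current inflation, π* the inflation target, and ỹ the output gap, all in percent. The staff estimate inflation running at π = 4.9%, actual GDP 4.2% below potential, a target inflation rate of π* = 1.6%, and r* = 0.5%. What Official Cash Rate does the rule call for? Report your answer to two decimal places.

Output 4.2% below potential → ỹ = -4.2.
i = 0.5 + 1.6 + 1.5 × (4.9 − 1.6) + 0.5 × (-4.2)
   = 0.5 + 1.6 + 4.95 − 2.1 = 4.95

4.95%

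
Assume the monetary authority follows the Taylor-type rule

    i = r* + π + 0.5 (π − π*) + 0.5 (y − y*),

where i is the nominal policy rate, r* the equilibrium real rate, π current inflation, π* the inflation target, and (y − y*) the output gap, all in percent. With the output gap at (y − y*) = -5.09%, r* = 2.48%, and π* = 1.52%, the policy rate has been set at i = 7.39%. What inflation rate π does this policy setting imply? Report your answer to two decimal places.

Collecting π: i = r* + (1 + 0.5) π − 0.5 π* + 0.5 (y − y*)
1.5 π = 7.39 − 2.48 + 0.5 × 1.52 − 0.5 × (-5.09) = 8.215
π = 8.215 / 1.5 = 5.48

5.48%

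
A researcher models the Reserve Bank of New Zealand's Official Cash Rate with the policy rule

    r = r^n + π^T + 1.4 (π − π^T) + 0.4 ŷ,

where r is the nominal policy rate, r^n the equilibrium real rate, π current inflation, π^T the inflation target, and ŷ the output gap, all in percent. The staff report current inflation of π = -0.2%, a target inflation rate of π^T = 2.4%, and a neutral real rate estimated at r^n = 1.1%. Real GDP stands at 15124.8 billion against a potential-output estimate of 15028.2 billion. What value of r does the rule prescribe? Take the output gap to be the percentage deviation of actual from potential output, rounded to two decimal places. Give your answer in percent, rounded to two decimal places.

0.12%

Output gap = 100 × (15124.8 − 15028.2) / 15028.2 = 0.64%.
r = 1.10 + 2.40 + 1.4 × (-0.20 − 2.40) + 0.4 × 0.64
   = 1.10 + 2.4 − 3.64 + 0.256 = 0.12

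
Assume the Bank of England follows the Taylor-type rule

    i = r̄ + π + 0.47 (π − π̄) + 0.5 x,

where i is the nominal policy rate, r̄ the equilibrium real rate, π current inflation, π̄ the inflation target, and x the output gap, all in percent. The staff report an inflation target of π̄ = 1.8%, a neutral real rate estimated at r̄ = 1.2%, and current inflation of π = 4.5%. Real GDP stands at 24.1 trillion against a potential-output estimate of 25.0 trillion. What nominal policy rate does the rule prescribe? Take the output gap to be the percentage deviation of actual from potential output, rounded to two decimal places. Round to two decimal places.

Output gap = 100 × (24.1 − 25.0) / 25.0 = -3.60%.
i = 1.20 + 4.50 + 0.47 × (4.50 − 1.80) + 0.5 × (-3.60)
   = 1.20 + 4.5 + 1.269 − 1.8 = 5.17

5.17%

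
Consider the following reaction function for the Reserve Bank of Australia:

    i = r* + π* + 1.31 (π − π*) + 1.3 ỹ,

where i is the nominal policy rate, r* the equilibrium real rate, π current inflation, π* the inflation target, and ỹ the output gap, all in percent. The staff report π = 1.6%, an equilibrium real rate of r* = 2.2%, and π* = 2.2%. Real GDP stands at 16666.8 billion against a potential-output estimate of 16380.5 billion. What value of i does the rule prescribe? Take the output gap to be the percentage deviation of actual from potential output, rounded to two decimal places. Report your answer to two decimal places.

Output gap = 100 × (16666.8 − 16380.5) / 16380.5 = 1.75%.
i = 2.20 + 2.20 + 1.31 × (1.60 − 2.20) + 1.3 × 1.75
   = 2.20 + 2.2 − 0.786 + 2.275 = 5.89

5.89%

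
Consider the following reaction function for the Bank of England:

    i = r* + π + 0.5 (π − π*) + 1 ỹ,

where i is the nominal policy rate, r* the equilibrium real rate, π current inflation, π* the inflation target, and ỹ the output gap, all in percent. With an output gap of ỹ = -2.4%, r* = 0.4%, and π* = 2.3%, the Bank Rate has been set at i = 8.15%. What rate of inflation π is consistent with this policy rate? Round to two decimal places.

7.53%

Collecting π: i = r* + (1 + 0.5) π − 0.5 π* + 1 ỹ
1.5 π = 8.15 − 0.4 + 0.5 × 2.3 − 1 × (-2.4) = 11.3
π = 11.3 / 1.5 = 7.53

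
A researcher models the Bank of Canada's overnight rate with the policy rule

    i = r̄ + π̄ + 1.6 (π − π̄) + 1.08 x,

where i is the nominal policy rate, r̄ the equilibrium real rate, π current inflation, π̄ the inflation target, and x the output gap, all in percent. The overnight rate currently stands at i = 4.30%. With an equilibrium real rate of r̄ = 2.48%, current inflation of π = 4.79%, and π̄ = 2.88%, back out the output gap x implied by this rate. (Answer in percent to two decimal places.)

1.08 x = 4.30 − 2.48 − 2.88 − 1.6 × (4.79 − 2.88) = -4.116
x = -4.116 / 1.08 = -3.81

-3.81%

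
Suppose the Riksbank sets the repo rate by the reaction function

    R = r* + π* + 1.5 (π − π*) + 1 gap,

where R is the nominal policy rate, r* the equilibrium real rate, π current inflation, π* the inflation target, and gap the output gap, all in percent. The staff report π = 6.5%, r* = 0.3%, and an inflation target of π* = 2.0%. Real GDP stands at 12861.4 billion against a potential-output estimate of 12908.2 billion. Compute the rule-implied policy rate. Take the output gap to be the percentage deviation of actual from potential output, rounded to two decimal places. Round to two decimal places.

Output gap = 100 × (12861.4 − 12908.2) / 12908.2 = -0.36%.
R = 0.30 + 2.00 + 1.5 × (6.50 − 2.00) + 1 × (-0.36)
   = 0.30 + 2 + 6.75 − 0.36 = 8.69

8.69%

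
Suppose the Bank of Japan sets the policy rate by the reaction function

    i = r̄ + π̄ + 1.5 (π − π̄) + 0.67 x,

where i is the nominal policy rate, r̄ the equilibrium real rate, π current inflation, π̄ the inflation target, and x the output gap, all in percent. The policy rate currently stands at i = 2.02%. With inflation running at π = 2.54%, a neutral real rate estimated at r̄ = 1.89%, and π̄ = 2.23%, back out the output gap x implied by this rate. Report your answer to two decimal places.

0.67 x = 2.02 − 1.89 − 2.23 − 1.5 × (2.54 − 2.23) = -2.565
x = -2.565 / 0.67 = -3.83

-3.83%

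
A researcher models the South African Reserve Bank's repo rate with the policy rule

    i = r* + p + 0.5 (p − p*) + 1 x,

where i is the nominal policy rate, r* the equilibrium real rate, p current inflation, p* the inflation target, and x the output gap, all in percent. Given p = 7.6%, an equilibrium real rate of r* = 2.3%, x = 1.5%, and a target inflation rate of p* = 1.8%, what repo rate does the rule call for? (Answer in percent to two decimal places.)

14.30%

i = 2.3 + 7.6 + 0.5 × (7.6 − 1.8) + 1 × 1.5
   = 2.3 + 7.6 + 2.9 + 1.5 = 14.30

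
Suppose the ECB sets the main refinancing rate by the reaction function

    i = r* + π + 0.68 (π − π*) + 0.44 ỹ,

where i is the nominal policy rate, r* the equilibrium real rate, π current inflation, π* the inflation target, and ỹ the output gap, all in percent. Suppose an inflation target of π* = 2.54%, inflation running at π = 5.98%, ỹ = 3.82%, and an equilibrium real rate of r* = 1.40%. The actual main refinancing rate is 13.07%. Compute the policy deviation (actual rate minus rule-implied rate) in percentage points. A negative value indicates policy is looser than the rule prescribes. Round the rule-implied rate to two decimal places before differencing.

1.67 pp

i = 1.40 + 5.98 + 0.68 × (5.98 − 2.54) + 0.44 × 3.82
   = 1.40 + 5.98 + 2.3392 + 1.6808 = 11.40
Deviation = 13.07 − 11.40 = 1.67 pp.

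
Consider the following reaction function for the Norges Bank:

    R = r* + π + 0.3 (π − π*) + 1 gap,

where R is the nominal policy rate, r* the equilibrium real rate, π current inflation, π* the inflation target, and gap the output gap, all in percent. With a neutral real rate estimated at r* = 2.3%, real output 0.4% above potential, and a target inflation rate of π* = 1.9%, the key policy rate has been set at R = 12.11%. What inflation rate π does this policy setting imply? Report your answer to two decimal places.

7.68%

Output 0.4% above potential → gap = 0.4.
Collecting π: R = r* + (1 + 0.3) π − 0.3 π* + 1 gap
1.3 π = 12.11 − 2.3 + 0.3 × 1.9 − 1 × 0.4 = 9.98
π = 9.98 / 1.3 = 7.68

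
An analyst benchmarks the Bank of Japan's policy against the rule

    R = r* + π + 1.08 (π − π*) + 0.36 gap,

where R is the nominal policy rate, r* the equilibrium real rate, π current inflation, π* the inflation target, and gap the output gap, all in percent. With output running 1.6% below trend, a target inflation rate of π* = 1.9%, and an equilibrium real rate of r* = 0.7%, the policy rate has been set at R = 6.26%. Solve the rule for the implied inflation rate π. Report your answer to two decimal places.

3.94%

Output 1.6% below potential → gap = -1.6.
Collecting π: R = r* + (1 + 1.08) π − 1.08 π* + 0.36 gap
2.08 π = 6.26 − 0.7 + 1.08 × 1.9 − 0.36 × (-1.6) = 8.188
π = 8.188 / 2.08 = 3.94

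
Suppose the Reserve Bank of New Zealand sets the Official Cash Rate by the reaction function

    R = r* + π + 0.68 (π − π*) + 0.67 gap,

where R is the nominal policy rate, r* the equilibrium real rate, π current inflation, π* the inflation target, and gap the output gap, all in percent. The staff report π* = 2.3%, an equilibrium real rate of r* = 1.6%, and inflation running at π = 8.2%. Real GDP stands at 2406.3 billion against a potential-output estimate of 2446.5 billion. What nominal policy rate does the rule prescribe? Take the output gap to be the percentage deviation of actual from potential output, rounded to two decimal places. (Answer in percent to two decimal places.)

Output gap = 100 × (2406.3 − 2446.5) / 2446.5 = -1.64%.
R = 1.60 + 8.20 + 0.68 × (8.20 − 2.30) + 0.67 × (-1.64)
   = 1.60 + 8.2 + 4.012 − 1.0988 = 12.71

12.71%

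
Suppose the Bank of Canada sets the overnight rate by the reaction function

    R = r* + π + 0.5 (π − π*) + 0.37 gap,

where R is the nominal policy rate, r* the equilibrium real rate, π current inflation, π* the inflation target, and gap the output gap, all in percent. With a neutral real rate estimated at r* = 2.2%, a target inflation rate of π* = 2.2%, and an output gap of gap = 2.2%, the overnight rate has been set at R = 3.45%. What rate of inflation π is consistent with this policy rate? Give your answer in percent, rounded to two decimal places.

Collecting π: R = r* + (1 + 0.5) π − 0.5 π* + 0.37 gap
1.5 π = 3.45 − 2.2 + 0.5 × 2.2 − 0.37 × 2.2 = 1.536
π = 1.536 / 1.5 = 1.02

1.02%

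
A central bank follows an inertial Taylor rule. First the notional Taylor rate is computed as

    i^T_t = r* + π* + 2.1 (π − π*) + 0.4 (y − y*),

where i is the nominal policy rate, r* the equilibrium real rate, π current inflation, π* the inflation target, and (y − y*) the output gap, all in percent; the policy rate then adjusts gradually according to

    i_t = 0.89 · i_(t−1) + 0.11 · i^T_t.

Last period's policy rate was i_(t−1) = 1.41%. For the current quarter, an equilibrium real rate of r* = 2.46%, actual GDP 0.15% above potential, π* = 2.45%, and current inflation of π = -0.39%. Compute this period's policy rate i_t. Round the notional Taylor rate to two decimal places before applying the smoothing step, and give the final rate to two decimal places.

Output 0.15% above potential → (y − y*) = 0.15.
i^T_t = 2.46 + 2.45 + 2.1 × (-0.39 − 2.45) + 0.4 × 0.15
   = 2.46 + 2.45 − 5.964 + 0.06 = -0.99
i_t = 0.89 × 1.41 + 0.11 × (-0.99) = 1.2549 − 0.1089 = 1.15

1.15%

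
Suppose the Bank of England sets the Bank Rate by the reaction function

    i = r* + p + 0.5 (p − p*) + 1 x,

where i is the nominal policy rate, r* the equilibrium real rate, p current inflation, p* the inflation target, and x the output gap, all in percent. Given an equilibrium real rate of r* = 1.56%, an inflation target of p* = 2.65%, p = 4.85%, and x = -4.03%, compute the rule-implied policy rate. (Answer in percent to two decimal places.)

3.48%

i = 1.56 + 4.85 + 0.5 × (4.85 − 2.65) + 1 × (-4.03)
   = 1.56 + 4.85 + 1.1 − 4.03 = 3.48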